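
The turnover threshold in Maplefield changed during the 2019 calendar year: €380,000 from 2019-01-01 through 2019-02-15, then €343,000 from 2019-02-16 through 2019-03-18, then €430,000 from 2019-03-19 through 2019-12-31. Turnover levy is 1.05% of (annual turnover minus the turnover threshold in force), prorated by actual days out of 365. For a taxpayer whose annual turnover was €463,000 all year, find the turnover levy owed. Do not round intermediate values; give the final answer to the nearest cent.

2019-01-01 to 2019-02-15: 46 days, exemption €380,000 → (€463,000 − €380,000) × 1.05% × 46/365 = €109.8329
2019-02-16 to 2019-03-18: 31 days, exemption €343,000 → (€463,000 − €343,000) × 1.05% × 31/365 = €107.0137
2019-03-19 to 2019-12-31: 288 days, exemption €430,000 → (€463,000 − €430,000) × 1.05% × 288/365 = €273.4027
Total = €490.2493

€490.25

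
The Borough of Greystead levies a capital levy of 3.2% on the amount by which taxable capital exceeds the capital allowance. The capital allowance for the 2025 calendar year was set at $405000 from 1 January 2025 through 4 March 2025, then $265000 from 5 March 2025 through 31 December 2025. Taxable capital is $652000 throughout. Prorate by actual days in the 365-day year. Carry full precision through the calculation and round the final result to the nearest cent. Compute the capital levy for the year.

$11610.74

1 January – 4 March 2025: 63 days, exemption $405000 → ($652000 − $405000) × 3.2% × 63/365 = $1364.2521
5 March – 31 December 2025: 302 days, exemption $265000 → ($652000 − $265000) × 3.2% × 302/365 = $10246.4877
Total = $11610.7397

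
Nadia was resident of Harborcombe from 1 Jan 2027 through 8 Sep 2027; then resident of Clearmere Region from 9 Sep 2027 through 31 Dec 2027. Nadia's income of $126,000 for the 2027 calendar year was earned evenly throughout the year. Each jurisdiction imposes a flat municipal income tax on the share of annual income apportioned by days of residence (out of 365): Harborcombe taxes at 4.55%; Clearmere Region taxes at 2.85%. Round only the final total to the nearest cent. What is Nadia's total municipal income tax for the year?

Harborcombe, 1 Jan – 8 Sep 2027: 251 days → $126,000 × 4.55% × 251/365 = $3,942.4192
Clearmere Region, 9 Sep – 31 Dec 2027: 114 days → $126,000 × 2.85% × 114/365 = $1,121.5726
Total = $5,063.9918

$5,063.99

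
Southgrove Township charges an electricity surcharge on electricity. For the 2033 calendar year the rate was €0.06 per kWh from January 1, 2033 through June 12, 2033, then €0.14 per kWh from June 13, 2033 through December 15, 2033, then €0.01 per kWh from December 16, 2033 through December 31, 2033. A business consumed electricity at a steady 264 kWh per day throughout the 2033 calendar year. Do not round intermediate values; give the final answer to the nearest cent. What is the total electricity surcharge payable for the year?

€9498.72

January 1 – June 12, 2033: 163 days × 264 kWh/day = 43,032 kWh at €0.06/kWh → €2581.92
June 13 – December 15, 2033: 186 days × 264 kWh/day = 49,104 kWh at €0.14/kWh → €6874.56
December 16 – December 31, 2033: 16 days × 264 kWh/day = 4,224 kWh at €0.01/kWh → €42.24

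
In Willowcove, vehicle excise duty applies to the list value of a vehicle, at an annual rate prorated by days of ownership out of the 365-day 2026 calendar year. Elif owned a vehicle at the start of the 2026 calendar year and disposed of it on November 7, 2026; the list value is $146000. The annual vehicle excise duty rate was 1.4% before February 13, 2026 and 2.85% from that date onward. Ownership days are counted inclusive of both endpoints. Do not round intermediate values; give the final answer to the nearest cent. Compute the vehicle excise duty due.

$3296.00

January 1 – February 12, 2026: 43 days at 1.4% → $146000 × 1.4% × 43/365 = $240.8000
February 13 – November 7, 2026: 268 days at 2.85% → $146000 × 2.85% × 268/365 = $3055.2000
Total = $3296.0000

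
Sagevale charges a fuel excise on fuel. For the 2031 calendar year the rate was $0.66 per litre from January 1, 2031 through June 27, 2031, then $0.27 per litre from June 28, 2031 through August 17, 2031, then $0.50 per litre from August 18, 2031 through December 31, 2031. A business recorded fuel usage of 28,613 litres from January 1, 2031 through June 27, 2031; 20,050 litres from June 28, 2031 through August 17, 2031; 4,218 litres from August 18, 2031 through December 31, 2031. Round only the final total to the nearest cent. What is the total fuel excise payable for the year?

January 1 – June 27, 2031: 28,613 litres at $0.66/litre → $18884.58
June 28 – August 17, 2031: 20,050 litres at $0.27/litre → $5413.50
August 18 – December 31, 2031: 4,218 litres at $0.50/litre → $2109.00

$26407.08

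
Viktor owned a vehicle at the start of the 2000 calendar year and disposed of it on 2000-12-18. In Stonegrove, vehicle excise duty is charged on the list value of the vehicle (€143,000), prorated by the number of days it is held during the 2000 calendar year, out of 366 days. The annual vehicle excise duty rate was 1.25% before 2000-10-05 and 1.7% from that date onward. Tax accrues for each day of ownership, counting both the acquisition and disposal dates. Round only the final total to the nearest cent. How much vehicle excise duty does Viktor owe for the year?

€1,855.87

2000-01-01 to 2000-10-04: 278 days at 1.25% → €143,000 × 1.25% × 278/366 = €1,357.7186
2000-10-05 to 2000-12-18: 75 days at 1.7% → €143,000 × 1.7% × 75/366 = €498.1557
Total = €1,855.8743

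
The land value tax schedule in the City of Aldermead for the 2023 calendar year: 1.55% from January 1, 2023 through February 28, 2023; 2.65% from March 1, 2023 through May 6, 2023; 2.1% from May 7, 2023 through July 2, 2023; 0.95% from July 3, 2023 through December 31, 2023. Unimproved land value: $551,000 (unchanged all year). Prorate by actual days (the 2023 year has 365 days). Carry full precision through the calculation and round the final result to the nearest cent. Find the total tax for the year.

$8,477.85

January 1 – February 28, 2023: 59 days at 1.55% → $551,000 × 1.55% × 59/365 = $1,380.5192
March 1 – May 6, 2023: 67 days at 2.65% → $551,000 × 2.65% × 67/365 = $2,680.2753
May 7 – July 2, 2023: 57 days at 2.1% → $551,000 × 2.1% × 57/365 = $1,806.9781
July 3 – December 31, 2023: 182 days at 0.95% → $551,000 × 0.95% × 182/365 = $2,610.0795
Total = $8,477.8521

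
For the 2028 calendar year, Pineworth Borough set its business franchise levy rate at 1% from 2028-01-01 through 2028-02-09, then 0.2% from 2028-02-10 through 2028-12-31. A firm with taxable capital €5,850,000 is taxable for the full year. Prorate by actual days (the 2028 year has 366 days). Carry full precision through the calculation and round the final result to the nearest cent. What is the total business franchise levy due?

2028-01-01 to 2028-02-09: 40 days at 1% → €5,850,000 × 1% × 40/366 = €6,393.4426
2028-02-10 to 2028-12-31: 326 days at 0.2% → €5,850,000 × 0.2% × 326/366 = €10,421.3115
Total = €16,814.7541

€16,814.75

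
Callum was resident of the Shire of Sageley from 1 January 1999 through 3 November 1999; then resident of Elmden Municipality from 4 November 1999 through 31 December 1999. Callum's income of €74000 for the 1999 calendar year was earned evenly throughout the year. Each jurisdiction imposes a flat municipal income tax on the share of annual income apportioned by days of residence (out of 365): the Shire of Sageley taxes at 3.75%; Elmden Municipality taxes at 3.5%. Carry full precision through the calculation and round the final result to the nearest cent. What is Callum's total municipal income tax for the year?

The Shire of Sageley, 1 January – 3 November 1999: 307 days → €74000 × 3.75% × 307/365 = €2334.0411
Elmden Municipality, 4 November – 31 December 1999: 58 days → €74000 × 3.5% × 58/365 = €411.5616
Total = €2745.6027

€2745.60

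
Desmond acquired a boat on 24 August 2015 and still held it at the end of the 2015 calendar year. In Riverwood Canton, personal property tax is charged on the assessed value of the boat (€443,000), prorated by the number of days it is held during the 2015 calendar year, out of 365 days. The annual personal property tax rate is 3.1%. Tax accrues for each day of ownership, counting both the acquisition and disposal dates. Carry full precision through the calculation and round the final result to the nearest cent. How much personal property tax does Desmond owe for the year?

€4,891.21

Days held (24 August – 31 December 2015): 130 out of 365
Tax = €443,000 × 3.1% × 130/365 = €4,891.2055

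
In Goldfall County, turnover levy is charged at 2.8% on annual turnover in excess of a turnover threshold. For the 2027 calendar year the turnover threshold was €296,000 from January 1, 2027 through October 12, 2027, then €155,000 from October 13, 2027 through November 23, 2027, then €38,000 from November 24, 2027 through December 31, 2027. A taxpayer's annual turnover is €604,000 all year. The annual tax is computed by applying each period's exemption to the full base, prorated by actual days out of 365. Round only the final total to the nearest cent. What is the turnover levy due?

€9,830.38

January 1 – October 12, 2027: 285 days, exemption €296,000 → (€604,000 − €296,000) × 2.8% × 285/365 = €6,733.8082
October 13 – November 23, 2027: 42 days, exemption €155,000 → (€604,000 − €155,000) × 2.8% × 42/365 = €1,446.6411
November 24 – December 31, 2027: 38 days, exemption €38,000 → (€604,000 − €38,000) × 2.8% × 38/365 = €1,649.9288
Total = €9,830.3781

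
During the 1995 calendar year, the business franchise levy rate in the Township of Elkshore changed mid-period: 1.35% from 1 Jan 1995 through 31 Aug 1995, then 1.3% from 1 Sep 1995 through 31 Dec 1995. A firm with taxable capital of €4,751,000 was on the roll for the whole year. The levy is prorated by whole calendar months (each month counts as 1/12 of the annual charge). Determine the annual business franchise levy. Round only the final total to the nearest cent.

€63,346.67

1 Jan – 31 Aug 1995: 8 months at 1.35% → €4,751,000 × 1.35% × 8/12 = €42,759.0000
1 Sep – 31 Dec 1995: 4 months at 1.3% → €4,751,000 × 1.3% × 4/12 = €20,587.6667
Total = €63,346.6667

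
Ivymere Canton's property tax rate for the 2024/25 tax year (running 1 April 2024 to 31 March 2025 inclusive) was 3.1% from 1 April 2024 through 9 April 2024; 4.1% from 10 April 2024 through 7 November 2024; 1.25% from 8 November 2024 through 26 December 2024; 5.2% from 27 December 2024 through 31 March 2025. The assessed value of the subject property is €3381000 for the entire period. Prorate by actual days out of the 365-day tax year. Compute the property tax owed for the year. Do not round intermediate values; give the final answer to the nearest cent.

€134531.38

1 April – 9 April 2024: 9 days at 3.1% → €3381000 × 3.1% × 9/365 = €2584.3808
10 April – 7 November 2024: 212 days at 4.1% → €3381000 × 4.1% × 212/365 = €80514.1151
8 November – 26 December 2024: 49 days at 1.25% → €3381000 × 1.25% × 49/365 = €5673.5959
27 December 2024 – 31 March 2025: 95 days at 5.2% → €3381000 × 5.2% × 95/365 = €45759.2877
Total = €134531.3795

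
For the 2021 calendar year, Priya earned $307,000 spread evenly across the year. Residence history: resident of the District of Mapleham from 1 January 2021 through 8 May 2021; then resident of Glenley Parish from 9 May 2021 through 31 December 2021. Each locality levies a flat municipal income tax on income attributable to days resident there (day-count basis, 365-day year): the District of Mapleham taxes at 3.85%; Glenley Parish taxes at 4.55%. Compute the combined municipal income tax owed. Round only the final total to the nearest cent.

$13,214.88

The District of Mapleham, 1 January – 8 May 2021: 128 days → $307,000 × 3.85% × 128/365 = $4,144.9205
Glenley Parish, 9 May – 31 December 2021: 237 days → $307,000 × 4.55% × 237/365 = $9,069.9575
Total = $13,214.8781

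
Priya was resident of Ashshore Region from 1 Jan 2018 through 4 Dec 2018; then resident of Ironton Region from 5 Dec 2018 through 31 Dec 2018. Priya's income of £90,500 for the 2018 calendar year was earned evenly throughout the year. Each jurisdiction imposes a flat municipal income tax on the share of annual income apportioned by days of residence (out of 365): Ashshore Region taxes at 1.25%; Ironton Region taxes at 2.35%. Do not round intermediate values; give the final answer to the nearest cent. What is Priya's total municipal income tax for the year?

£1,204.89

Ashshore Region, 1 Jan – 4 Dec 2018: 338 days → £90,500 × 1.25% × 338/365 = £1,047.5685
Ironton Region, 5 Dec – 31 Dec 2018: 27 days → £90,500 × 2.35% × 27/365 = £157.3212
Total = £1,204.8897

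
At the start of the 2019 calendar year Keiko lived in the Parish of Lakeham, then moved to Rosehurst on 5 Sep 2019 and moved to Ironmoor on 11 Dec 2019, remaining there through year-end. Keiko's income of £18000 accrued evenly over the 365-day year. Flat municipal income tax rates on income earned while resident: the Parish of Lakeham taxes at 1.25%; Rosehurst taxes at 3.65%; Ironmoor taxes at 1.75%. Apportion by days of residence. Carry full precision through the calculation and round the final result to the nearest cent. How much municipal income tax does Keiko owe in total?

£344.98

The Parish of Lakeham, 1 Jan – 4 Sep 2019: 247 days → £18000 × 1.25% × 247/365 = £152.2603
Rosehurst, 5 Sep – 10 Dec 2019: 97 days → £18000 × 3.65% × 97/365 = £174.6000
Ironmoor, 11 Dec – 31 Dec 2019: 21 days → £18000 × 1.75% × 21/365 = £18.1233
Total = £344.9836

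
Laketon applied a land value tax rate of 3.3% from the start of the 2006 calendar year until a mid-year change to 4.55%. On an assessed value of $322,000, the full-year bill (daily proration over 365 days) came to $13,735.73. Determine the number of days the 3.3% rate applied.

Let d = days at the first rate; then 365 − d days at the second rate.
$322,000 × [3.3%·d + 4.55%·(365−d)] / 365 = $13,735.73
Solving gives d = 83, so the new rate took effect on March 25, 2006.

83 days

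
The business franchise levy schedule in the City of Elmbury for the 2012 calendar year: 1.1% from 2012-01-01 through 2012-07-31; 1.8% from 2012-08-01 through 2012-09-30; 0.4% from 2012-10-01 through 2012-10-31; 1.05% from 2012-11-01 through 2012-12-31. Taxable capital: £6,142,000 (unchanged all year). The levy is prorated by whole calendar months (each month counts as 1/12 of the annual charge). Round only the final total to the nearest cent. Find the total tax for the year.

£70,633.00

2012-01-01 to 2012-07-31: 7 months at 1.1% → £6,142,000 × 1.1% × 7/12 = £39,411.1667
2012-08-01 to 2012-09-30: 2 months at 1.8% → £6,142,000 × 1.8% × 2/12 = £18,426.0000
2012-10-01 to 2012-10-31: 1 month at 0.4% → £6,142,000 × 0.4% × 1/12 = £2,047.3333
2012-11-01 to 2012-12-31: 2 months at 1.05% → £6,142,000 × 1.05% × 2/12 = £10,748.5000
Total = £70,633.0000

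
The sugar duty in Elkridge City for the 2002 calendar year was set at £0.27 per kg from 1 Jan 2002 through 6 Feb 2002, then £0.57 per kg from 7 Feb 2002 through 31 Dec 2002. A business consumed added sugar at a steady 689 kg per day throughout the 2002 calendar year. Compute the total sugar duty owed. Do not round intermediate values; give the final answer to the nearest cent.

£135698.55

1 Jan – 6 Feb 2002: 37 days × 689 kg/day = 25,493 kg at £0.27/kg → £6883.11
7 Feb – 31 Dec 2002: 328 days × 689 kg/day = 225,992 kg at £0.57/kg → £128815.44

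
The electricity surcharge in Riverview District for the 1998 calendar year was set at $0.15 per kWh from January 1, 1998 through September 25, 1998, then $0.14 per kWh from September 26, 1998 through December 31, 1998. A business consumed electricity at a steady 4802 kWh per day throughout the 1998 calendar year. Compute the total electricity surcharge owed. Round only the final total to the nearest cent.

January 1 – September 25, 1998: 268 days × 4802 kWh/day = 1,286,936 kWh at $0.15/kWh → $193,040.40
September 26 – December 31, 1998: 97 days × 4802 kWh/day = 465,794 kWh at $0.14/kWh → $65,211.16

$258,251.56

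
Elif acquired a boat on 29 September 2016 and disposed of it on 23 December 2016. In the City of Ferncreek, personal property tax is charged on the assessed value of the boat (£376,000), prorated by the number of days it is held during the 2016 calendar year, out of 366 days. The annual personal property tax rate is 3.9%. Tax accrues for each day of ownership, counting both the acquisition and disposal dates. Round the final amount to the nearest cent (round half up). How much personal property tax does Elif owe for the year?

Days held (29 September – 23 December 2016): 86 out of 366
Tax = £376,000 × 3.9% × 86/366 = £3,445.6393

£3,445.64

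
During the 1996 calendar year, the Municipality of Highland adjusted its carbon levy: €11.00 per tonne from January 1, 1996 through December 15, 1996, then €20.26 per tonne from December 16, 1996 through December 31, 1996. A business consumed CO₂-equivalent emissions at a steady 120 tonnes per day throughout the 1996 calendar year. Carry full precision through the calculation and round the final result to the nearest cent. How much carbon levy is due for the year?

January 1 – December 15, 1996: 350 days × 120 tonnes/day = 42,000 tonnes at €11.00/tonne → €462000.00
December 16 – December 31, 1996: 16 days × 120 tonnes/day = 1,920 tonnes at €20.26/tonne → €38899.20

€500899.20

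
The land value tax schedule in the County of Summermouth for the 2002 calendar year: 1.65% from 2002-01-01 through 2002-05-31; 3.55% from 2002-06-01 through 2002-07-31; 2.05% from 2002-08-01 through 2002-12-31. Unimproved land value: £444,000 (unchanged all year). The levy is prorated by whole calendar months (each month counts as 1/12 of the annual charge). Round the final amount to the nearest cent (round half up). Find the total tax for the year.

£9,472.00

2002-01-01 to 2002-05-31: 5 months at 1.65% → £444,000 × 1.65% × 5/12 = £3,052.5000
2002-06-01 to 2002-07-31: 2 months at 3.55% → £444,000 × 3.55% × 2/12 = £2,627.0000
2002-08-01 to 2002-12-31: 5 months at 2.05% → £444,000 × 2.05% × 5/12 = £3,792.5000
Total = £9,472.0000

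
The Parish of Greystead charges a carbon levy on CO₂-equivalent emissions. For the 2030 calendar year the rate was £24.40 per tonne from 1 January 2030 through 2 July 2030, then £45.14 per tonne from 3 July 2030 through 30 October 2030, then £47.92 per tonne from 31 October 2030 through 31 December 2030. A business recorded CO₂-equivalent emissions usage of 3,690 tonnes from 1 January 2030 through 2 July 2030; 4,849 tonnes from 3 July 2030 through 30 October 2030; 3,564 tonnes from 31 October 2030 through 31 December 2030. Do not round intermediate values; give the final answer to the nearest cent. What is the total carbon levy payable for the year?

£479706.74

1 January – 2 July 2030: 3,690 tonnes at £24.40/tonne → £90036.00
3 July – 30 October 2030: 4,849 tonnes at £45.14/tonne → £218883.86
31 October – 31 December 2030: 3,564 tonnes at £47.92/tonne → £170786.88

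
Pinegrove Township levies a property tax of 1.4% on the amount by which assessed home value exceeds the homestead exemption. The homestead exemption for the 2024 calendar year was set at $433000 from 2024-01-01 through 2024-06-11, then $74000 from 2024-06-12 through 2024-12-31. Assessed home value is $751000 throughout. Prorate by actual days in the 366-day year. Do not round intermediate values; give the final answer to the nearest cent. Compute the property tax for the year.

2024-01-01 to 2024-06-11: 163 days, exemption $433000 → ($751000 − $433000) × 1.4% × 163/366 = $1982.7213
2024-06-12 to 2024-12-31: 203 days, exemption $74000 → ($751000 − $74000) × 1.4% × 203/366 = $5256.9235
Total = $7239.6448

$7239.64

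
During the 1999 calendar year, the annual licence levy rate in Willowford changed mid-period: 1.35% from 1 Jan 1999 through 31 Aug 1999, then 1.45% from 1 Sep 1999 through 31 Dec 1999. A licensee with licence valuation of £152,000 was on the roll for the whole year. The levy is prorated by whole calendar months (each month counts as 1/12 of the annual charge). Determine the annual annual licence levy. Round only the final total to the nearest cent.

1 Jan – 31 Aug 1999: 8 months at 1.35% → £152,000 × 1.35% × 8/12 = £1,368.0000
1 Sep – 31 Dec 1999: 4 months at 1.45% → £152,000 × 1.45% × 4/12 = £734.6667
Total = £2,102.6667

£2,102.67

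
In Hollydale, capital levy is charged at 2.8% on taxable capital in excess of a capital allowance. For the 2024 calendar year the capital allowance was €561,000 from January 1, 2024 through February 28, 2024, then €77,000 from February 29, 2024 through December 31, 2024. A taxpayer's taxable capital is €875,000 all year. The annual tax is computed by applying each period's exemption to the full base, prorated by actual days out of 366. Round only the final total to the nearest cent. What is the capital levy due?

€20,159.39

January 1 – February 28, 2024: 59 days, exemption €561,000 → (€875,000 − €561,000) × 2.8% × 59/366 = €1,417.2896
February 29 – December 31, 2024: 307 days, exemption €77,000 → (€875,000 − €77,000) × 2.8% × 307/366 = €18,742.0984
Total = €20,159.3880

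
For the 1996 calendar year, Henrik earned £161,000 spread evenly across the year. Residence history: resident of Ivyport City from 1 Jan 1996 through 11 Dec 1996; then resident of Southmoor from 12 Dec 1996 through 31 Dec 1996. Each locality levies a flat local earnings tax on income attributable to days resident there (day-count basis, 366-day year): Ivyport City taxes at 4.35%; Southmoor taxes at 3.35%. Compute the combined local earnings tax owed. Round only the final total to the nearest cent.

Ivyport City, 1 Jan – 11 Dec 1996: 346 days → £161,000 × 4.35% × 346/366 = £6,620.7951
Southmoor, 12 Dec – 31 Dec 1996: 20 days → £161,000 × 3.35% × 20/366 = £294.7268
Total = £6,915.5219

£6,915.52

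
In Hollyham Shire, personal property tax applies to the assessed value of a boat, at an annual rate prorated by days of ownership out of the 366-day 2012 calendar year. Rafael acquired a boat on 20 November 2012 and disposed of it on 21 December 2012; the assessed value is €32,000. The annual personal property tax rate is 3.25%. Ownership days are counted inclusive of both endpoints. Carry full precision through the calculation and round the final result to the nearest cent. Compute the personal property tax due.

€90.93

Days held (20 November – 21 December 2012): 32 out of 366
Tax = €32,000 × 3.25% × 32/366 = €90.9290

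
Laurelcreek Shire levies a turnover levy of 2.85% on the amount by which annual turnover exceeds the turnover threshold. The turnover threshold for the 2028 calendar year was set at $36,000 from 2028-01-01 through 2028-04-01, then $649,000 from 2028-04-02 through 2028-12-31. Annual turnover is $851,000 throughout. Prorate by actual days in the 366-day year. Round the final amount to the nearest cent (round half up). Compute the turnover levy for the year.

$10,148.49

2028-01-01 to 2028-04-01: 92 days, exemption $36,000 → ($851,000 − $36,000) × 2.85% × 92/366 = $5,838.6066
2028-04-02 to 2028-12-31: 274 days, exemption $649,000 → ($851,000 − $649,000) × 2.85% × 274/366 = $4,309.8852
Total = $10,148.4918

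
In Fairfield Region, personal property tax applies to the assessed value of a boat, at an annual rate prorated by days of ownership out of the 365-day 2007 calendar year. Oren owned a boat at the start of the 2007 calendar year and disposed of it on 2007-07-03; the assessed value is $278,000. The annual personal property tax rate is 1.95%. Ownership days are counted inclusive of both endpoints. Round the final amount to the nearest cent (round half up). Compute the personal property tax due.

Days held (2007-01-01 to 2007-07-03): 184 out of 365
Tax = $278,000 × 1.95% × 184/365 = $2,732.7781

$2,732.78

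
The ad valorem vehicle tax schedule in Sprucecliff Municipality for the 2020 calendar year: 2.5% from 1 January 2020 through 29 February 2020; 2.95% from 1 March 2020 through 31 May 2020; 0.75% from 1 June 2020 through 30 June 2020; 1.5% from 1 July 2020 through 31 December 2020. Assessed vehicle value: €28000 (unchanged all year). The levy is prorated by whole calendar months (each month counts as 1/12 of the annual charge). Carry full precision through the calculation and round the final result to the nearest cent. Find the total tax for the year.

€550.67

1 January – 29 February 2020: 2 months at 2.5% → €28000 × 2.5% × 2/12 = €116.6667
1 March – 31 May 2020: 3 months at 2.95% → €28000 × 2.95% × 3/12 = €206.5000
1 June – 30 June 2020: 1 month at 0.75% → €28000 × 0.75% × 1/12 = €17.5000
1 July – 31 December 2020: 6 months at 1.5% → €28000 × 1.5% × 6/12 = €210.0000
Total = €550.6667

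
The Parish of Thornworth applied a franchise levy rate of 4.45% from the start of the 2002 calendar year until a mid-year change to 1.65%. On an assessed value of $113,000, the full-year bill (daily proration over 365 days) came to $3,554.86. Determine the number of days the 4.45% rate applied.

195 days

Let d = days at the first rate; then 365 − d days at the second rate.
$113,000 × [4.45%·d + 1.65%·(365−d)] / 365 = $3,554.86
Solving gives d = 195, so the new rate took effect on July 15, 2002.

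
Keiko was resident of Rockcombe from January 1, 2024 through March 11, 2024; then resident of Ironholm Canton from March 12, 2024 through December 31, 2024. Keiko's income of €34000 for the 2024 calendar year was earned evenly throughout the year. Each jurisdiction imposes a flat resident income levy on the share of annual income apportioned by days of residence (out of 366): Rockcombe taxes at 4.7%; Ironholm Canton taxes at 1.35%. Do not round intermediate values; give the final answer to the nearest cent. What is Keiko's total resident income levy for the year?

€679.95

Rockcombe, January 1 – March 11, 2024: 71 days → €34000 × 4.7% × 71/366 = €309.9945
Ironholm Canton, March 12 – December 31, 2024: 295 days → €34000 × 1.35% × 295/366 = €369.9590
Total = €679.9536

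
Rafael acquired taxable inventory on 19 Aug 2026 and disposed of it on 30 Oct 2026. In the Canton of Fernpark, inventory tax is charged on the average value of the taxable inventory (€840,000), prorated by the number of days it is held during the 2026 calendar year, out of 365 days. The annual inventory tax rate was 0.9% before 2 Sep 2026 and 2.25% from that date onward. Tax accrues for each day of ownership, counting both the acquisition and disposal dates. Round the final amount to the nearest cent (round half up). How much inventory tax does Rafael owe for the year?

19 Aug – 1 Sep 2026: 14 days at 0.9% → €840,000 × 0.9% × 14/365 = €289.9726
2 Sep – 30 Oct 2026: 59 days at 2.25% → €840,000 × 2.25% × 59/365 = €3,055.0685
Total = €3,345.0411

€3,345.04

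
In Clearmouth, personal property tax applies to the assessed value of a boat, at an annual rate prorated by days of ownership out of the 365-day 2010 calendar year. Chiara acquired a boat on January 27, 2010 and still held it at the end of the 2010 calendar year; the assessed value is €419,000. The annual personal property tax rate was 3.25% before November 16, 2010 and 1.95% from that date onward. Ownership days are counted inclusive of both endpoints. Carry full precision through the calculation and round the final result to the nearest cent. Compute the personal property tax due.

€11,961.02

January 27 – November 15, 2010: 293 days at 3.25% → €419,000 × 3.25% × 293/365 = €10,931.3082
November 16 – December 31, 2010: 46 days at 1.95% → €419,000 × 1.95% × 46/365 = €1,029.7068
Total = €11,961.0151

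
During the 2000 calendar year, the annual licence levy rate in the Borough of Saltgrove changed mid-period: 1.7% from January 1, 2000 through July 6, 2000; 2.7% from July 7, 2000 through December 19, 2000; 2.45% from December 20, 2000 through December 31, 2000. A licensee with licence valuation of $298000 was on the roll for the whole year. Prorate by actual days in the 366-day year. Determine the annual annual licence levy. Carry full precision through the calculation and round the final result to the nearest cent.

$6490.86

January 1 – July 6, 2000: 188 days at 1.7% → $298000 × 1.7% × 188/366 = $2602.2077
July 7 – December 19, 2000: 166 days at 2.7% → $298000 × 2.7% × 166/366 = $3649.2787
December 20 – December 31, 2000: 12 days at 2.45% → $298000 × 2.45% × 12/366 = $239.3770
Total = $6490.8634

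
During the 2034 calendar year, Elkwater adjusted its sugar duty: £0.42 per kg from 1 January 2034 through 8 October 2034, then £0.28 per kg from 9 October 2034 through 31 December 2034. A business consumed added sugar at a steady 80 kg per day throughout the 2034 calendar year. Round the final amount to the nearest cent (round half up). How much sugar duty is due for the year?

£11,323.20

1 January – 8 October 2034: 281 days × 80 kg/day = 22,480 kg at £0.42/kg → £9,441.60
9 October – 31 December 2034: 84 days × 80 kg/day = 6,720 kg at £0.28/kg → £1,881.60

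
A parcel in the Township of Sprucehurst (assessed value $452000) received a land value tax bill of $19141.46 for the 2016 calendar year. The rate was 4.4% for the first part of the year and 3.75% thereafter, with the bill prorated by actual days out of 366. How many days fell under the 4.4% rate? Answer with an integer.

Let d = days at the first rate; then 366 − d days at the second rate.
$452000 × [4.4%·d + 3.75%·(366−d)] / 366 = $19141.46
Solving gives d = 273, so the new rate took effect on September 30, 2016.

273 days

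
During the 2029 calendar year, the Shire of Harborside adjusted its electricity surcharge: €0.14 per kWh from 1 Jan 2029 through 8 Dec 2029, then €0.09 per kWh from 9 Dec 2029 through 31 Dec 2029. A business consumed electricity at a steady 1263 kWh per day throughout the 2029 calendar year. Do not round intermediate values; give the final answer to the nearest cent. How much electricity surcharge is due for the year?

€63,086.85

1 Jan – 8 Dec 2029: 342 days × 1263 kWh/day = 431,946 kWh at €0.14/kWh → €60,472.44
9 Dec – 31 Dec 2029: 23 days × 1263 kWh/day = 29,049 kWh at €0.09/kWh → €2,614.41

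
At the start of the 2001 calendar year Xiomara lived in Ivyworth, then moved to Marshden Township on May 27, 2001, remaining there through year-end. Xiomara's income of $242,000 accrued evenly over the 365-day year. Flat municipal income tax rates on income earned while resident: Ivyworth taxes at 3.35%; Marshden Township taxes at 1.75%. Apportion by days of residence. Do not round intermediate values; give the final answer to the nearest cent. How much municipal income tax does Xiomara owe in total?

Ivyworth, January 1 – May 26, 2001: 146 days → $242,000 × 3.35% × 146/365 = $3,242.8000
Marshden Township, May 27 – December 31, 2001: 219 days → $242,000 × 1.75% × 219/365 = $2,541.0000
Total = $5,783.8000

$5,783.80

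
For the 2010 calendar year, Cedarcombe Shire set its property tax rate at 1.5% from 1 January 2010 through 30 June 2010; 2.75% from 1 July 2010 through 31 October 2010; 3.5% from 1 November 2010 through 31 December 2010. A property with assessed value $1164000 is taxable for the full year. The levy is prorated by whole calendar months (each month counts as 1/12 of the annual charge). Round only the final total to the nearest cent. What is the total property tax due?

1 January – 30 June 2010: 6 months at 1.5% → $1164000 × 1.5% × 6/12 = $8730.0000
1 July – 31 October 2010: 4 months at 2.75% → $1164000 × 2.75% × 4/12 = $10670.0000
1 November – 31 December 2010: 2 months at 3.5% → $1164000 × 3.5% × 2/12 = $6790.0000
Total = $26190.0000

$26190.00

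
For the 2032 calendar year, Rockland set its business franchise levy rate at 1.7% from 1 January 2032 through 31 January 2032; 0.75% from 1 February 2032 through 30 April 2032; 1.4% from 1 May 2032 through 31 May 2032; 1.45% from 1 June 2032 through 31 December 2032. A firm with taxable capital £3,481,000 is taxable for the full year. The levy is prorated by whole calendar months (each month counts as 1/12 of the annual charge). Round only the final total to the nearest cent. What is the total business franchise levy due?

£44,962.92

1 January – 31 January 2032: 1 month at 1.7% → £3,481,000 × 1.7% × 1/12 = £4,931.4167
1 February – 30 April 2032: 3 months at 0.75% → £3,481,000 × 0.75% × 3/12 = £6,526.8750
1 May – 31 May 2032: 1 month at 1.4% → £3,481,000 × 1.4% × 1/12 = £4,061.1667
1 June – 31 December 2032: 7 months at 1.45% → £3,481,000 × 1.45% × 7/12 = £29,443.4583
Total = £44,962.9167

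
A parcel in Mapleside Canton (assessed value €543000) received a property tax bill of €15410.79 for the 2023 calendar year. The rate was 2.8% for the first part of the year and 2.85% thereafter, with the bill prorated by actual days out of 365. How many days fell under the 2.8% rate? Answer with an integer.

Let d = days at the first rate; then 365 − d days at the second rate.
€543000 × [2.8%·d + 2.85%·(365−d)] / 365 = €15410.79
Solving gives d = 87, so the new rate took effect on 29 March 2023.

87 days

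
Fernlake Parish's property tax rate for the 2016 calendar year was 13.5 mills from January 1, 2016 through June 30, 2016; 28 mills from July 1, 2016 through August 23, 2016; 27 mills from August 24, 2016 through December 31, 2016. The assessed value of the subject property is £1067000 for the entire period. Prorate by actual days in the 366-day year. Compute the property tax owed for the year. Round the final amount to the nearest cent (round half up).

£21803.53

January 1 – June 30, 2016: 182 days at 13.5 mills → £1067000 × 1.35% × 182/366 = £7162.8934
July 1 – August 23, 2016: 54 days at 28 mills → £1067000 × 2.8% × 54/366 = £4407.9344
August 24 – December 31, 2016: 130 days at 27 mills → £1067000 × 2.7% × 130/366 = £10232.7049
Total = £21803.5328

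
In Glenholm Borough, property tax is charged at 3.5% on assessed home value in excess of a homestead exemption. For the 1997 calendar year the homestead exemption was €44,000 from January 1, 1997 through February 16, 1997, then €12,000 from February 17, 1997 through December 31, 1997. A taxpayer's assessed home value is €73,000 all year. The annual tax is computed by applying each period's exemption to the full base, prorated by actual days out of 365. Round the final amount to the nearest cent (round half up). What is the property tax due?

January 1 – February 16, 1997: 47 days, exemption €44,000 → (€73,000 − €44,000) × 3.5% × 47/365 = €130.6986
February 17 – December 31, 1997: 318 days, exemption €12,000 → (€73,000 − €12,000) × 3.5% × 318/365 = €1,860.0822
Total = €1,990.7808

€1,990.78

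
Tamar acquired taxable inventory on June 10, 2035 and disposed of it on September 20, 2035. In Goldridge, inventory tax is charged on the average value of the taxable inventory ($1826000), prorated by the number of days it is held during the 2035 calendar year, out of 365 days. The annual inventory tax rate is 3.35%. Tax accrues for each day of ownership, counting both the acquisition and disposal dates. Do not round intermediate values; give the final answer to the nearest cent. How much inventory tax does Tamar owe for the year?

Days held (June 10 – September 20, 2035): 103 out of 365
Tax = $1826000 × 3.35% × 103/365 = $17261.9534

$17261.95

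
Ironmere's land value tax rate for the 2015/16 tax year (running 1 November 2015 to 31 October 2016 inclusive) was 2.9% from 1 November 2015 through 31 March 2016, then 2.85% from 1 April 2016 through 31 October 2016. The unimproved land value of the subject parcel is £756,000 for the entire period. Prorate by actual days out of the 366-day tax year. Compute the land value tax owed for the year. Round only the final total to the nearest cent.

£21,702.98

1 November 2015 – 31 March 2016: 152 days at 2.9% → £756,000 × 2.9% × 152/366 = £9,105.0492
1 April – 31 October 2016: 214 days at 2.85% → £756,000 × 2.85% × 214/366 = £12,597.9344
Total = £21,702.9836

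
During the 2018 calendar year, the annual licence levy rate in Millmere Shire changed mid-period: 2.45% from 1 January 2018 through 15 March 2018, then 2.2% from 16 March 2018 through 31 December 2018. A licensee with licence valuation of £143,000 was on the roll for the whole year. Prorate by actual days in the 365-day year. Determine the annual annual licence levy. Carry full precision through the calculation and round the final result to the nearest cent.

£3,218.48

1 January – 15 March 2018: 74 days at 2.45% → £143,000 × 2.45% × 74/365 = £710.2986
16 March – 31 December 2018: 291 days at 2.2% → £143,000 × 2.2% × 291/365 = £2,508.1808
Total = £3,218.4795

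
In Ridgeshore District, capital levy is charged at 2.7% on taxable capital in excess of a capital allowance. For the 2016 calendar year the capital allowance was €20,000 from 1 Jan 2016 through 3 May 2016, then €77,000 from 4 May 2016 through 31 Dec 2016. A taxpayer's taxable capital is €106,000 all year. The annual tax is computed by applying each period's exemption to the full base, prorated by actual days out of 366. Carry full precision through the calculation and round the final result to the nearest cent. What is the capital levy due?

€1,304.41

1 Jan – 3 May 2016: 124 days, exemption €20,000 → (€106,000 − €20,000) × 2.7% × 124/366 = €786.6885
4 May – 31 Dec 2016: 242 days, exemption €77,000 → (€106,000 − €77,000) × 2.7% × 242/366 = €517.7213
Total = €1,304.4098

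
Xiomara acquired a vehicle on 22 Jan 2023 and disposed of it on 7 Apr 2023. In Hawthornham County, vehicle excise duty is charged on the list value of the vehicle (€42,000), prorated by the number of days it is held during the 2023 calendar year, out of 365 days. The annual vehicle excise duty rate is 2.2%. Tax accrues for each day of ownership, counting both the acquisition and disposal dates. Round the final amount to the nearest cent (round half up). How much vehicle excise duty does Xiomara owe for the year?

€192.39

Days held (22 Jan – 7 Apr 2023): 76 out of 365
Tax = €42,000 × 2.2% × 76/365 = €192.3945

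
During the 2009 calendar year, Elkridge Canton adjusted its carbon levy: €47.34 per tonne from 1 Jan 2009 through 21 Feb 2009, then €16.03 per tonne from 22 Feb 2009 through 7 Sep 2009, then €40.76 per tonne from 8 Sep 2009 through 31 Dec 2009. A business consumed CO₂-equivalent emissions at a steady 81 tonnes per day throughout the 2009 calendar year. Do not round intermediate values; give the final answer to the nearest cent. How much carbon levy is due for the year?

1 Jan – 21 Feb 2009: 52 days × 81 tonnes/day = 4,212 tonnes at €47.34/tonne → €199,396.08
22 Feb – 7 Sep 2009: 198 days × 81 tonnes/day = 16,038 tonnes at €16.03/tonne → €257,089.14
8 Sep – 31 Dec 2009: 115 days × 81 tonnes/day = 9,315 tonnes at €40.76/tonne → €379,679.40

€836,164.62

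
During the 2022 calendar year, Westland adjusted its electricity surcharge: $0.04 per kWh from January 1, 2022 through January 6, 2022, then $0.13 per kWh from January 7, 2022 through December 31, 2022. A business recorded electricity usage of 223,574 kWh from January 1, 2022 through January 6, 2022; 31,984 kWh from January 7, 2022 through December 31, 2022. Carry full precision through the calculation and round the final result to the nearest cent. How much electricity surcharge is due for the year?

$13,100.88

January 1 – January 6, 2022: 223,574 kWh at $0.04/kWh → $8,942.96
January 7 – December 31, 2022: 31,984 kWh at $0.13/kWh → $4,157.92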